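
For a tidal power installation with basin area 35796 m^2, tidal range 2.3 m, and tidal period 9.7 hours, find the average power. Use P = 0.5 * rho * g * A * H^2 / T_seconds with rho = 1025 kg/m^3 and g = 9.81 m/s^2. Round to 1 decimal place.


Convert period to seconds: T = 9.7 * 3600 = 34920.0 s
H^2 = 2.3^2 = 5.29
P = 0.5 * rho * g * A * H^2 / T
P = 0.5 * 1025 * 9.81 * 35796 * 5.29 / 34920.0
P = 27263.3 W

27263.3


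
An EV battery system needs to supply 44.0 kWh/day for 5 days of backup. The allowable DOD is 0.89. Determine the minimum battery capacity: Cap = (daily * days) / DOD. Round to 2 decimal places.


Total energy needed = daily * days = 44.0 * 5 = 220.0 kWh
Account for depth of discharge:
  Cap = total_energy / DOD = 220.0 / 0.89
  Cap = 247.19 kWh

247.19


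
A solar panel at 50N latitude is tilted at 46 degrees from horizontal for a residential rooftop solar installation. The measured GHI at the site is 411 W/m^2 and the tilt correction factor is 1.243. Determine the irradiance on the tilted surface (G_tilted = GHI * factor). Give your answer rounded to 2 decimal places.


Identify the given values:
  GHI = 411 W/m^2, tilt correction factor = 1.243
Apply the formula G_tilted = GHI * factor:
  G_tilted = 411 * 1.243
  G_tilted = 510.87 W/m^2

510.87


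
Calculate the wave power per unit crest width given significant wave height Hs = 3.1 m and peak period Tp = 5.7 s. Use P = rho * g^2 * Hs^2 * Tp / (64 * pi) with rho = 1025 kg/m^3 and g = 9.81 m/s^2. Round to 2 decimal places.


Apply wave power formula:
  g^2 = 9.81^2 = 96.2361
  Hs^2 = 3.1^2 = 9.61
  Numerator = rho * g^2 * Hs^2 * Tp = 1025 * 96.2361 * 9.61 * 5.7 = 5403312.97
  Denominator = 64 * pi = 201.0619
  P = 5403312.97 / 201.0619 = 26873.87 W/m

26873.87


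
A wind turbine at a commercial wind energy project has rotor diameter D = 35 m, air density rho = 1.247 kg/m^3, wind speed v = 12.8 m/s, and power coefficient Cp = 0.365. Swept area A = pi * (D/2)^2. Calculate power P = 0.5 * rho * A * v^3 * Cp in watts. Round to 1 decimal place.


Step 1 -- Compute swept area:
  A = pi * (D/2)^2 = pi * (35/2)^2 = 962.11 m^2
Step 2 -- Apply wind power equation:
  P = 0.5 * rho * A * v^3 * Cp
  v^3 = 12.8^3 = 2097.152
  P = 0.5 * 1.247 * 962.11 * 2097.152 * 0.365
  P = 459182.4 W

459182.4


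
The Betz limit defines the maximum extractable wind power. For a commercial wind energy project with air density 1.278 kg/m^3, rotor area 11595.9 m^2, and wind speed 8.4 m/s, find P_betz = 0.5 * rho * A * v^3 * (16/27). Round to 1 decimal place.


The Betz coefficient Cp_max = 16/27 = 0.5926
v^3 = 8.4^3 = 592.704
P_betz = 0.5 * rho * A * v^3 * Cp_max
P_betz = 0.5 * 1.278 * 11595.9 * 592.704 * 0.5926
P_betz = 2602551.9 W

2602551.9


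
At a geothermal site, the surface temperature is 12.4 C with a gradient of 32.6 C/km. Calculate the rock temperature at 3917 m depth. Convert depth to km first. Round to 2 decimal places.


Convert depth to km: 3917 / 1000 = 3.917 km
Temperature increase = gradient * depth_km = 32.6 * 3.917 = 127.69 C
Temperature at depth = T_surface + delta_T = 12.4 + 127.69
T = 140.09 C

140.09


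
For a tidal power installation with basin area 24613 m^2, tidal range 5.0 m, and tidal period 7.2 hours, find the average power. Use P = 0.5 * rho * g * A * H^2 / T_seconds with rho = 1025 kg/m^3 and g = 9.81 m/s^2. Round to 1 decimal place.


Convert period to seconds: T = 7.2 * 3600 = 25920.0 s
H^2 = 5.0^2 = 25.0
P = 0.5 * rho * g * A * H^2 / T
P = 0.5 * 1025 * 9.81 * 24613 * 25.0 / 25920.0
P = 119352.8 W

119352.8


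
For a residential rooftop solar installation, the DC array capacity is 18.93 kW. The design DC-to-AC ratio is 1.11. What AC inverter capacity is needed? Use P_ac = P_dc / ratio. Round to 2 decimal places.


The inverter AC capacity is determined by the DC/AC ratio.
Given: P_dc = 18.93 kW, DC/AC ratio = 1.11
P_ac = P_dc / ratio = 18.93 / 1.11
P_ac = 17.05 kW

17.05


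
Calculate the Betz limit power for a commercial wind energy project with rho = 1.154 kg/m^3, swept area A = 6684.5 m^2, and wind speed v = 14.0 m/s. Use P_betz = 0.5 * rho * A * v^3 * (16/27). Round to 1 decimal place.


The Betz coefficient Cp_max = 16/27 = 0.5926
v^3 = 14.0^3 = 2744.0
P_betz = 0.5 * rho * A * v^3 * Cp_max
P_betz = 0.5 * 1.154 * 6684.5 * 2744.0 * 0.5926
P_betz = 6271697.0 W

6271697.0


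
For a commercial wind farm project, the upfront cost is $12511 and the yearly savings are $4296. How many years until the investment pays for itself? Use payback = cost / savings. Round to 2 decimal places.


Simple payback period = initial cost / annual savings
Payback = 12511 / 4296
Payback = 2.91 years

2.91


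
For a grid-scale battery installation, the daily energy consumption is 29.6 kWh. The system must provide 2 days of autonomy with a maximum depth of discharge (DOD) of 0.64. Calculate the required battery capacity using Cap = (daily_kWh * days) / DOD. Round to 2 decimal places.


Total energy needed = daily * days = 29.6 * 2 = 59.2 kWh
Account for depth of discharge:
  Cap = total_energy / DOD = 59.2 / 0.64
  Cap = 92.50 kWh

92.50


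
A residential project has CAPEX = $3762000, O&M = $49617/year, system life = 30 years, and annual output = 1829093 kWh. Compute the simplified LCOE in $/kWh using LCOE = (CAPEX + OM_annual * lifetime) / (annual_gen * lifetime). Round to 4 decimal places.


Total cost = CAPEX + OM * lifetime = 3762000 + 49617 * 30 = 3762000 + 1488510 = 5250510
Total generation = annual * lifetime = 1829093 * 30 = 54872790 kWh
LCOE = 5250510 / 54872790
LCOE = 0.0957 $/kWh

0.0957


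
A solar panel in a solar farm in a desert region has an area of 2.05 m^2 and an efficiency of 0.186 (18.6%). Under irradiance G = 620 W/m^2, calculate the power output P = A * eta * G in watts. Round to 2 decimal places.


Use the solar power formula P = A * eta * G.
Given: A = 2.05 m^2, eta = 0.186, G = 620 W/m^2
P = 2.05 * 0.186 * 620
P = 236.41 W

236.41


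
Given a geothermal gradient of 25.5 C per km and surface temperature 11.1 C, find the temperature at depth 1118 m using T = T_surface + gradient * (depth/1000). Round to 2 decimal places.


Convert depth to km: 1118 / 1000 = 1.118 km
Temperature increase = gradient * depth_km = 25.5 * 1.118 = 28.51 C
Temperature at depth = T_surface + delta_T = 11.1 + 28.51
T = 39.61 C

39.61


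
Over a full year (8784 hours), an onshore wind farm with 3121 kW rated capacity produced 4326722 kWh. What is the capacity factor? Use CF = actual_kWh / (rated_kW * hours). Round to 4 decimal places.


Capacity factor = actual output / maximum possible output
Maximum possible = rated * hours = 3121 * 8784 = 27414864 kWh
CF = 4326722 / 27414864
CF = 0.1578

0.1578


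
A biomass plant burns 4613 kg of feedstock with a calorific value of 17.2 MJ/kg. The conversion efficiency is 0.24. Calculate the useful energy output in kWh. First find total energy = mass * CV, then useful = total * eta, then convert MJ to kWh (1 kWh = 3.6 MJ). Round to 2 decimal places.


Total energy = mass * CV = 4613 * 17.2 = 79343.6 MJ
Useful energy = total * eta = 79343.6 * 0.24 = 19042.46 MJ
Convert to kWh: 19042.46 / 3.6
Useful energy = 5289.57 kWh

5289.57


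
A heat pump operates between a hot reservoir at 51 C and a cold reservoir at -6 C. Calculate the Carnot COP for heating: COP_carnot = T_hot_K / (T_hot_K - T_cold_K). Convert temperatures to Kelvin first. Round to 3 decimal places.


Convert to Kelvin:
  T_hot = 51 + 273.15 = 324.15 K
  T_cold = -6 + 273.15 = 267.15 K
Apply Carnot COP formula:
  COP = T_hot_K / (T_hot_K - T_cold_K) = 324.15 / 57.0
  COP = 5.687

5.687


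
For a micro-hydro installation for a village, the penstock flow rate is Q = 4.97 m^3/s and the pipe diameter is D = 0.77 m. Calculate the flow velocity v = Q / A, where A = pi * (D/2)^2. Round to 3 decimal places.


Compute pipe cross-sectional area:
  A = pi * (D/2)^2 = pi * (0.77/2)^2 = 0.4657 m^2
Calculate velocity:
  v = Q / A = 4.97 / 0.4657
  v = 10.673 m/s

10.673


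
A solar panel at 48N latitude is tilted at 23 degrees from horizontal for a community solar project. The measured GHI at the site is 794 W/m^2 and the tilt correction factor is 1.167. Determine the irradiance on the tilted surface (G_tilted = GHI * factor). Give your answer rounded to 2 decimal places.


Identify the given values:
  GHI = 794 W/m^2, tilt correction factor = 1.167
Apply the formula G_tilted = GHI * factor:
  G_tilted = 794 * 1.167
  G_tilted = 926.60 W/m^2

926.60


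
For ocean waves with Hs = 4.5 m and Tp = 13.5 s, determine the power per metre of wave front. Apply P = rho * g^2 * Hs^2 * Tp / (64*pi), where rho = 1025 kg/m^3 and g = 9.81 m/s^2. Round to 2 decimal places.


Apply wave power formula:
  g^2 = 9.81^2 = 96.2361
  Hs^2 = 4.5^2 = 20.25
  Numerator = rho * g^2 * Hs^2 * Tp = 1025 * 96.2361 * 20.25 * 13.5 = 26966257.43
  Denominator = 64 * pi = 201.0619
  P = 26966257.43 / 201.0619 = 134119.16 W/m

134119.16


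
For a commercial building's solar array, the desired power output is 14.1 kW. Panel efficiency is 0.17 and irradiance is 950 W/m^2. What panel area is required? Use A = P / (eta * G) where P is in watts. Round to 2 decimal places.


Convert target power to watts: P = 14.1 * 1000 = 14100.0 W
Compute denominator: eta * G = 0.17 * 950 = 161.5
Required area A = P / (eta * G) = 14100.0 / 161.5
A = 87.31 m^2

87.31


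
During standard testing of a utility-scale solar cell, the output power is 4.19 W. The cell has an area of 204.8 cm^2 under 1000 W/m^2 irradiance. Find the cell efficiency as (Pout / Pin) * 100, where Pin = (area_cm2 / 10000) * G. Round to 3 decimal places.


First compute the input power:
  Pin = area_cm2 / 10000 * G = 204.8 / 10000 * 1000 = 20.48 W
Then compute efficiency:
  Efficiency = (Pout / Pin) * 100 = (4.19 / 20.48) * 100
  Efficiency = 20.459%

20.459


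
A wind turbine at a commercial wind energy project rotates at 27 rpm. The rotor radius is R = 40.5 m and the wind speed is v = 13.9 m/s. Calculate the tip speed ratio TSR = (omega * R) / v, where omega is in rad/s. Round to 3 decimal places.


Convert rotational speed to rad/s:
  omega = 27 * 2 * pi / 60 = 2.8274 rad/s
Compute tip speed:
  v_tip = omega * R = 2.8274 * 40.5 = 114.511 m/s
Tip speed ratio:
  TSR = v_tip / v_wind = 114.511 / 13.9 = 8.238

8.238


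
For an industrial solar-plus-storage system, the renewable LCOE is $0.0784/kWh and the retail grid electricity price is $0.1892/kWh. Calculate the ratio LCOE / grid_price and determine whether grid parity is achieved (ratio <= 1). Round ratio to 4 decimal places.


Compare LCOE to grid price:
  LCOE = $0.0784/kWh, Grid price = $0.1892/kWh
  Ratio = LCOE / grid_price = 0.0784 / 0.1892 = 0.4144
  Grid parity achieved (ratio <= 1)? yes

0.4144


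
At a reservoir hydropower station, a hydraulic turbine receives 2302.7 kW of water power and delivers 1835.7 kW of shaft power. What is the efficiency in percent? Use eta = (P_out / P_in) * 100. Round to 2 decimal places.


Turbine efficiency = (output power / input power) * 100
eta = (1835.7 / 2302.7) * 100
eta = 79.72%

79.72


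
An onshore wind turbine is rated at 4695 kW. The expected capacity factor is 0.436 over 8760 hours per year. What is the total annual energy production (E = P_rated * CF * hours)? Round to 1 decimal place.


Annual energy = rated_kW * capacity_factor * hours_per_year
Given: P_rated = 4695 kW, CF = 0.436, hours = 8760
E = 4695 * 0.436 * 8760
E = 17931895.2 kWh

17931895.2


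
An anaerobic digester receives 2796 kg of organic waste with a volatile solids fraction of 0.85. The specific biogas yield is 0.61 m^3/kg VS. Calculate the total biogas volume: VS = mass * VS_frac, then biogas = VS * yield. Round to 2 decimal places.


Compute volatile solids:
  VS = mass * VS_fraction = 2796 * 0.85 = 2376.6 kg
Calculate biogas volume:
  Biogas = VS * specific_yield = 2376.6 * 0.61
  Biogas = 1449.73 m^3

1449.73


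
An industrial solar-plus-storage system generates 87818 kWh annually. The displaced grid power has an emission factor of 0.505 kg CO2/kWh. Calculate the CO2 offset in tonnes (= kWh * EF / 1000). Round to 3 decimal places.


CO2 offset in kg = generation * emission_factor
CO2 offset = 87818 * 0.505 = 44348.09 kg
Convert to tonnes:
  CO2 offset = 44348.09 / 1000 = 44.348 tonnes

44.348


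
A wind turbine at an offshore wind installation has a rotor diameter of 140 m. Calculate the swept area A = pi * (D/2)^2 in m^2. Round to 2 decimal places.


Compute the rotor radius:
  r = D / 2 = 140 / 2 = 70.0 m
Calculate swept area:
  A = pi * r^2 = pi * 70.0^2
  A = 15393.80 m^2

15393.80


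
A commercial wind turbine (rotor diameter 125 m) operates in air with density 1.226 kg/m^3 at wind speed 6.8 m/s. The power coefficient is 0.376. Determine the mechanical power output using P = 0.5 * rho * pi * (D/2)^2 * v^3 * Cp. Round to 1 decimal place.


Step 1 -- Compute swept area:
  A = pi * (D/2)^2 = pi * (125/2)^2 = 12271.85 m^2
Step 2 -- Apply wind power equation:
  P = 0.5 * rho * A * v^3 * Cp
  v^3 = 6.8^3 = 314.432
  P = 0.5 * 1.226 * 12271.85 * 314.432 * 0.376
  P = 889375.1 W

889375.1


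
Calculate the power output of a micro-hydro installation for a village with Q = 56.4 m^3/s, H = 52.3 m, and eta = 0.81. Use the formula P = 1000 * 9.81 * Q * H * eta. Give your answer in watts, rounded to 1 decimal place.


Apply the hydropower formula P = rho * g * Q * H * eta
rho * g = 1000 * 9.81 = 9810.0
P = 9810.0 * 56.4 * 52.3 * 0.81
P = 23438770.1 W

23438770.1


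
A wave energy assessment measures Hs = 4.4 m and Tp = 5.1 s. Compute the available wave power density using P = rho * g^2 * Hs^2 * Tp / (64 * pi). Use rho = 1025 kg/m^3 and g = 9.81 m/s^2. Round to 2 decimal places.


Apply wave power formula:
  g^2 = 9.81^2 = 96.2361
  Hs^2 = 4.4^2 = 19.36
  Numerator = rho * g^2 * Hs^2 * Tp = 1025 * 96.2361 * 19.36 * 5.1 = 9739516.76
  Denominator = 64 * pi = 201.0619
  P = 9739516.76 / 201.0619 = 48440.38 W/m

48440.38


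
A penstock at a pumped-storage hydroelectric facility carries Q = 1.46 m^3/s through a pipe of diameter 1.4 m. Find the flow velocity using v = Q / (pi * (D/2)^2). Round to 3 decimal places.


Compute pipe cross-sectional area:
  A = pi * (D/2)^2 = pi * (1.4/2)^2 = 1.5394 m^2
Calculate velocity:
  v = Q / A = 1.46 / 1.5394
  v = 0.948 m/s

0.948


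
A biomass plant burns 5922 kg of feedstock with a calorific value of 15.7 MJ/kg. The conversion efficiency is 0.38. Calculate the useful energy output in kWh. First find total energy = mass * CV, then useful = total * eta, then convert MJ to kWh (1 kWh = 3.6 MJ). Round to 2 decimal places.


Total energy = mass * CV = 5922 * 15.7 = 92975.4 MJ
Useful energy = total * eta = 92975.4 * 0.38 = 35330.65 MJ
Convert to kWh: 35330.65 / 3.6
Useful energy = 9814.07 kWh

9814.07


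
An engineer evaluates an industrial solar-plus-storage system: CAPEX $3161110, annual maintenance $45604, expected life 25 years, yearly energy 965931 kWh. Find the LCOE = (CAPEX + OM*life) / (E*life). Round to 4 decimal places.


Total cost = CAPEX + OM * lifetime = 3161110 + 45604 * 25 = 3161110 + 1140100 = 4301210
Total generation = annual * lifetime = 965931 * 25 = 24148275 kWh
LCOE = 4301210 / 24148275
LCOE = 0.1781 $/kWh

0.1781


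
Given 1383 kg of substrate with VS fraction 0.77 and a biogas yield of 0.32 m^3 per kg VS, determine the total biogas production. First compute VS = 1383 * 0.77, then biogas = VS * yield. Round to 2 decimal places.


Compute volatile solids:
  VS = mass * VS_fraction = 1383 * 0.77 = 1064.91 kg
Calculate biogas volume:
  Biogas = VS * specific_yield = 1064.91 * 0.32
  Biogas = 340.77 m^3

340.77


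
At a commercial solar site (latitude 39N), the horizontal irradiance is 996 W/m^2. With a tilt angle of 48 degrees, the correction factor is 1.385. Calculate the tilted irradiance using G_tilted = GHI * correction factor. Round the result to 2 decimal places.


Identify the given values:
  GHI = 996 W/m^2, tilt correction factor = 1.385
Apply the formula G_tilted = GHI * factor:
  G_tilted = 996 * 1.385
  G_tilted = 1379.46 W/m^2

1379.46


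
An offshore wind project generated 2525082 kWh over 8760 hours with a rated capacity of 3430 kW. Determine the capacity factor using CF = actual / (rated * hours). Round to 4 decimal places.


Capacity factor = actual output / maximum possible output
Maximum possible = rated * hours = 3430 * 8760 = 30046800 kWh
CF = 2525082 / 30046800
CF = 0.0840

0.0840


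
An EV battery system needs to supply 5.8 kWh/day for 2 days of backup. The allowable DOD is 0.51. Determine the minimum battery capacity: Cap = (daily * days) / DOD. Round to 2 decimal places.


Total energy needed = daily * days = 5.8 * 2 = 11.6 kWh
Account for depth of discharge:
  Cap = total_energy / DOD = 11.6 / 0.51
  Cap = 22.75 kWh

22.75


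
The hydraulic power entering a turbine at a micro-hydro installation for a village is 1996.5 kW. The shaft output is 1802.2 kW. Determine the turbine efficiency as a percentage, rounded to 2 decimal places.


Turbine efficiency = (output power / input power) * 100
eta = (1802.2 / 1996.5) * 100
eta = 90.27%

90.27


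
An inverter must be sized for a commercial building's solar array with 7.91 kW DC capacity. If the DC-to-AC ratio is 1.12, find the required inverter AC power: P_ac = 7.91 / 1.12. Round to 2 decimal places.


The inverter AC capacity is determined by the DC/AC ratio.
Given: P_dc = 7.91 kW, DC/AC ratio = 1.12
P_ac = P_dc / ratio = 7.91 / 1.12
P_ac = 7.06 kW

7.06


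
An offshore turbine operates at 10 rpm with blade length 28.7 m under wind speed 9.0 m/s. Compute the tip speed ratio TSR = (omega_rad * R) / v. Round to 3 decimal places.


Convert rotational speed to rad/s:
  omega = 10 * 2 * pi / 60 = 1.0472 rad/s
Compute tip speed:
  v_tip = omega * R = 1.0472 * 28.7 = 30.055 m/s
Tip speed ratio:
  TSR = v_tip / v_wind = 30.055 / 9.0 = 3.339

3.339


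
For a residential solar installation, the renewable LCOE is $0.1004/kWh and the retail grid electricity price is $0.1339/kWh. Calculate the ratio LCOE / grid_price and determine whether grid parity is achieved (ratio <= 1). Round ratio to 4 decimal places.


Compare LCOE to grid price:
  LCOE = $0.1004/kWh, Grid price = $0.1339/kWh
  Ratio = LCOE / grid_price = 0.1004 / 0.1339 = 0.7498
  Grid parity achieved (ratio <= 1)? yes

0.7498


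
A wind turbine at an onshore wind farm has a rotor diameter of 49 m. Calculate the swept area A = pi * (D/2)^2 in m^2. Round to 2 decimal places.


Compute the rotor radius:
  r = D / 2 = 49 / 2 = 24.5 m
Calculate swept area:
  A = pi * r^2 = pi * 24.5^2
  A = 1885.74 m^2

1885.74


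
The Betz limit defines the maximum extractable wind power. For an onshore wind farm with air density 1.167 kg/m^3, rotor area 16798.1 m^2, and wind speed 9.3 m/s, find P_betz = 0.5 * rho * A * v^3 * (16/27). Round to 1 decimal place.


The Betz coefficient Cp_max = 16/27 = 0.5926
v^3 = 9.3^3 = 804.357
P_betz = 0.5 * rho * A * v^3 * Cp_max
P_betz = 0.5 * 1.167 * 16798.1 * 804.357 * 0.5926
P_betz = 4672035.0 W

4672035.0


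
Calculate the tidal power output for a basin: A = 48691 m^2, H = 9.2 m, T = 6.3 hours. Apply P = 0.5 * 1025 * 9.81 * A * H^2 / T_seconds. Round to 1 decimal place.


Convert period to seconds: T = 6.3 * 3600 = 22680.0 s
H^2 = 9.2^2 = 84.64
P = 0.5 * rho * g * A * H^2 / T
P = 0.5 * 1025 * 9.81 * 48691 * 84.64 / 22680.0
P = 913574.9 W

913574.9


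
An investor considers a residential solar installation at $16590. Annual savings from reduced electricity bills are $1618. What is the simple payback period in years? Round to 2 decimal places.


Simple payback period = initial cost / annual savings
Payback = 16590 / 1618
Payback = 10.25 years

10.25


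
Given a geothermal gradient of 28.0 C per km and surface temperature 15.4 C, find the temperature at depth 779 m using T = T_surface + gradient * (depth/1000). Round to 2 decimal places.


Convert depth to km: 779 / 1000 = 0.779 km
Temperature increase = gradient * depth_km = 28.0 * 0.779 = 21.81 C
Temperature at depth = T_surface + delta_T = 15.4 + 21.81
T = 37.21 C

37.21


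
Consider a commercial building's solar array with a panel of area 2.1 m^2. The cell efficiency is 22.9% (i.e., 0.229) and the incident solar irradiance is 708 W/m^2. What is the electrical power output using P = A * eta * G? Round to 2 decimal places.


Use the solar power formula P = A * eta * G.
Given: A = 2.1 m^2, eta = 0.229, G = 708 W/m^2
P = 2.1 * 0.229 * 708
P = 340.48 W

340.48


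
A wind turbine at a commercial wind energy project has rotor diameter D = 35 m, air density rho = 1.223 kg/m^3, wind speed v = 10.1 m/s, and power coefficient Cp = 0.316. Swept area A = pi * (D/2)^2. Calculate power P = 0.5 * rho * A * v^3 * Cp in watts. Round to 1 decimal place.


Step 1 -- Compute swept area:
  A = pi * (D/2)^2 = pi * (35/2)^2 = 962.11 m^2
Step 2 -- Apply wind power equation:
  P = 0.5 * rho * A * v^3 * Cp
  v^3 = 10.1^3 = 1030.301
  P = 0.5 * 1.223 * 962.11 * 1030.301 * 0.316
  P = 191546.2 W

191546.2


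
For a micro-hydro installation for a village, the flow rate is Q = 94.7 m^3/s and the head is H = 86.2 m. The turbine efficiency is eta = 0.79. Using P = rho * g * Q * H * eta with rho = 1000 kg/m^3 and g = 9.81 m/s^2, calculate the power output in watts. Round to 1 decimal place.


Apply the hydropower formula P = rho * g * Q * H * eta
rho * g = 1000 * 9.81 = 9810.0
P = 9810.0 * 94.7 * 86.2 * 0.79
P = 63263518.7 W

63263518.7


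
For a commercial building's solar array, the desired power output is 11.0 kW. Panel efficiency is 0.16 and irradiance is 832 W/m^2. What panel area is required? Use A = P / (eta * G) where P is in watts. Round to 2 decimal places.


Convert target power to watts: P = 11.0 * 1000 = 11000.0 W
Compute denominator: eta * G = 0.16 * 832 = 133.12
Required area A = P / (eta * G) = 11000.0 / 133.12
A = 82.63 m^2

82.63


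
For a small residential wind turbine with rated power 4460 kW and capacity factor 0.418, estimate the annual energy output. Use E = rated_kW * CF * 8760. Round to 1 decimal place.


Annual energy = rated_kW * capacity_factor * hours_per_year
Given: P_rated = 4460 kW, CF = 0.418, hours = 8760
E = 4460 * 0.418 * 8760
E = 16331092.8 kWh

16331092.8


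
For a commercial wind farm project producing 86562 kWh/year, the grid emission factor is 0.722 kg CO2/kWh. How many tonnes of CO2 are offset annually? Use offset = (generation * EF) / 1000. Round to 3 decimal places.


CO2 offset in kg = generation * emission_factor
CO2 offset = 86562 * 0.722 = 62497.76 kg
Convert to tonnes:
  CO2 offset = 62497.76 / 1000 = 62.498 tonnes

62.498


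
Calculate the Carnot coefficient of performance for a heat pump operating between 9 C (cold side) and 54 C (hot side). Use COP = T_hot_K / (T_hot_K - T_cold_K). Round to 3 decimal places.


Convert to Kelvin:
  T_hot = 54 + 273.15 = 327.15 K
  T_cold = 9 + 273.15 = 282.15 K
Apply Carnot COP formula:
  COP = T_hot_K / (T_hot_K - T_cold_K) = 327.15 / 45.0
  COP = 7.270

7.270


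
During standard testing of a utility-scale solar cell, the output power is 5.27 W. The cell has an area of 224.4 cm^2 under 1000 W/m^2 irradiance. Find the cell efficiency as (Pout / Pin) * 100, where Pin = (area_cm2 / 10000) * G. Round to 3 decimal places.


First compute the input power:
  Pin = area_cm2 / 10000 * G = 224.4 / 10000 * 1000 = 22.44 W
Then compute efficiency:
  Efficiency = (Pout / Pin) * 100 = (5.27 / 22.44) * 100
  Efficiency = 23.485%

23.485


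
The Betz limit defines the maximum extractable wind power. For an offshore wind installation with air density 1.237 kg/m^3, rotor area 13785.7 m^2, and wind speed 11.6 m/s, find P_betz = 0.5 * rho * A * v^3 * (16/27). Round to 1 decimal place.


The Betz coefficient Cp_max = 16/27 = 0.5926
v^3 = 11.6^3 = 1560.896
P_betz = 0.5 * rho * A * v^3 * Cp_max
P_betz = 0.5 * 1.237 * 13785.7 * 1560.896 * 0.5926
P_betz = 7886761.6 W

7886761.6


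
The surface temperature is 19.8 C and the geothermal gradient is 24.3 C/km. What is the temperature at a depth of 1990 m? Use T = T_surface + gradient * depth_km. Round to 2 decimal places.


Convert depth to km: 1990 / 1000 = 1.99 km
Temperature increase = gradient * depth_km = 24.3 * 1.99 = 48.36 C
Temperature at depth = T_surface + delta_T = 19.8 + 48.36
T = 68.16 C

68.16


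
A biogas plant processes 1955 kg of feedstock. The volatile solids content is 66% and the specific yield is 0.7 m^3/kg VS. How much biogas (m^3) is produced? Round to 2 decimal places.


Compute volatile solids:
  VS = mass * VS_fraction = 1955 * 0.66 = 1290.3 kg
Calculate biogas volume:
  Biogas = VS * specific_yield = 1290.3 * 0.7
  Biogas = 903.21 m^3

903.21


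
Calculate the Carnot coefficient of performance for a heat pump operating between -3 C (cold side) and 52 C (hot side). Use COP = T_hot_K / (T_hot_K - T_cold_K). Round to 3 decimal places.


Convert to Kelvin:
  T_hot = 52 + 273.15 = 325.15 K
  T_cold = -3 + 273.15 = 270.15 K
Apply Carnot COP formula:
  COP = T_hot_K / (T_hot_K - T_cold_K) = 325.15 / 55.0
  COP = 5.912

5.912


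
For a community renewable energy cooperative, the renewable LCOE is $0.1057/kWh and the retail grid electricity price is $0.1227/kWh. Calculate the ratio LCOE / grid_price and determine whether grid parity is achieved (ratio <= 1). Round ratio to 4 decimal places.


Compare LCOE to grid price:
  LCOE = $0.1057/kWh, Grid price = $0.1227/kWh
  Ratio = LCOE / grid_price = 0.1057 / 0.1227 = 0.8615
  Grid parity achieved (ratio <= 1)? yes

0.8615


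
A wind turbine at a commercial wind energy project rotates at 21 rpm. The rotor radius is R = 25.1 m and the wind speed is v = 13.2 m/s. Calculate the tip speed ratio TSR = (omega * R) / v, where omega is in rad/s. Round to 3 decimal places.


Convert rotational speed to rad/s:
  omega = 21 * 2 * pi / 60 = 2.1991 rad/s
Compute tip speed:
  v_tip = omega * R = 2.1991 * 25.1 = 55.198 m/s
Tip speed ratio:
  TSR = v_tip / v_wind = 55.198 / 13.2 = 4.182

4.182


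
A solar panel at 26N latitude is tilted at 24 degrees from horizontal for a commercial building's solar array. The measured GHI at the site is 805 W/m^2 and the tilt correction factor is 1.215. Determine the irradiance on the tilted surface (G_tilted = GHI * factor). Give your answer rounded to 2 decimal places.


Identify the given values:
  GHI = 805 W/m^2, tilt correction factor = 1.215
Apply the formula G_tilted = GHI * factor:
  G_tilted = 805 * 1.215
  G_tilted = 978.08 W/m^2

978.08


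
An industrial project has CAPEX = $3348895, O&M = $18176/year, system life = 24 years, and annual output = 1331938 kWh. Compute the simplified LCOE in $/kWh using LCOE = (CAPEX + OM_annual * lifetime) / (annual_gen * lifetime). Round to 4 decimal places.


Total cost = CAPEX + OM * lifetime = 3348895 + 18176 * 24 = 3348895 + 436224 = 3785119
Total generation = annual * lifetime = 1331938 * 24 = 31966512 kWh
LCOE = 3785119 / 31966512
LCOE = 0.1184 $/kWh

0.1184


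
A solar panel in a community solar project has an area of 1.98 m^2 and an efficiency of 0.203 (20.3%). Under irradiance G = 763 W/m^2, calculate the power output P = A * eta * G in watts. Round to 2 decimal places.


Use the solar power formula P = A * eta * G.
Given: A = 1.98 m^2, eta = 0.203, G = 763 W/m^2
P = 1.98 * 0.203 * 763
P = 306.68 W

306.68


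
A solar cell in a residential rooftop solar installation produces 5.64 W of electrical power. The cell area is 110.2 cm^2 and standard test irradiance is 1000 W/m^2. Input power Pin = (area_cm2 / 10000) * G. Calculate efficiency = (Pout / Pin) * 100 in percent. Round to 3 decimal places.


First compute the input power:
  Pin = area_cm2 / 10000 * G = 110.2 / 10000 * 1000 = 11.02 W
Then compute efficiency:
  Efficiency = (Pout / Pin) * 100 = (5.64 / 11.02) * 100
  Efficiency = 51.180%

51.180


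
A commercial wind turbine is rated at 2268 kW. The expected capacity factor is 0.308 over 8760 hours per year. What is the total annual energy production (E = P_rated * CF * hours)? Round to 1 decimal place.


Annual energy = rated_kW * capacity_factor * hours_per_year
Given: P_rated = 2268 kW, CF = 0.308, hours = 8760
E = 2268 * 0.308 * 8760
E = 6119245.4 kWh

6119245.4


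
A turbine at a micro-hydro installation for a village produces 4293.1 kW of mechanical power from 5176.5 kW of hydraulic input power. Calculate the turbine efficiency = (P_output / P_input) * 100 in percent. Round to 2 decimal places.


Turbine efficiency = (output power / input power) * 100
eta = (4293.1 / 5176.5) * 100
eta = 82.93%

82.93


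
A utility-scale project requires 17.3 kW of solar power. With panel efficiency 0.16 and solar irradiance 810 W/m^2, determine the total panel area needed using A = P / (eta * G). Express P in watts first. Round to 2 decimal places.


Convert target power to watts: P = 17.3 * 1000 = 17300.0 W
Compute denominator: eta * G = 0.16 * 810 = 129.6
Required area A = P / (eta * G) = 17300.0 / 129.6
A = 133.49 m^2

133.49


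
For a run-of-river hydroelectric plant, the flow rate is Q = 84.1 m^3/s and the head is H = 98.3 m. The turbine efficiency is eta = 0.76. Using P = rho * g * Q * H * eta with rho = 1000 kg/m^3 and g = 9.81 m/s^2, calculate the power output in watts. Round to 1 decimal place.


Apply the hydropower formula P = rho * g * Q * H * eta
rho * g = 1000 * 9.81 = 9810.0
P = 9810.0 * 84.1 * 98.3 * 0.76
P = 61635668.9 W

61635668.9


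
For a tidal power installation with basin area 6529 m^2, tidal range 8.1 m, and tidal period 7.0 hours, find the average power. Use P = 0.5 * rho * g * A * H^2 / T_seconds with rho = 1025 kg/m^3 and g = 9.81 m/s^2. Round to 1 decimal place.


Convert period to seconds: T = 7.0 * 3600 = 25200.0 s
H^2 = 8.1^2 = 65.61
P = 0.5 * rho * g * A * H^2 / T
P = 0.5 * 1025 * 9.81 * 6529 * 65.61 / 25200.0
P = 85463.2 W

85463.2


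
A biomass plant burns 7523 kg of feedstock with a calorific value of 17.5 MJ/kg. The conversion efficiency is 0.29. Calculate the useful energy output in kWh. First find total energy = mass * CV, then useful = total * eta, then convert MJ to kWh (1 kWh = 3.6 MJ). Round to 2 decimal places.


Total energy = mass * CV = 7523 * 17.5 = 131652.5 MJ
Useful energy = total * eta = 131652.5 * 0.29 = 38179.23 MJ
Convert to kWh: 38179.23 / 3.6
Useful energy = 10605.34 kWh

10605.34


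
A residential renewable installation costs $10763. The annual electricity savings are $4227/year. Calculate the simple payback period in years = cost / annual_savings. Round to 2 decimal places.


Simple payback period = initial cost / annual savings
Payback = 10763 / 4227
Payback = 2.55 years

2.55


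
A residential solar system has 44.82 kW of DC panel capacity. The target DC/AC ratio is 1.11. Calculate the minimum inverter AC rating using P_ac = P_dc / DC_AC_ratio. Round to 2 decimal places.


The inverter AC capacity is determined by the DC/AC ratio.
Given: P_dc = 44.82 kW, DC/AC ratio = 1.11
P_ac = P_dc / ratio = 44.82 / 1.11
P_ac = 40.38 kW

40.38


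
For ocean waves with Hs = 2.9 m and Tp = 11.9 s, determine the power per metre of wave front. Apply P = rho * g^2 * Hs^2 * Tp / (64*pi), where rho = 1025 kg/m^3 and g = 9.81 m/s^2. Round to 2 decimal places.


Apply wave power formula:
  g^2 = 9.81^2 = 96.2361
  Hs^2 = 2.9^2 = 8.41
  Numerator = rho * g^2 * Hs^2 * Tp = 1025 * 96.2361 * 8.41 * 11.9 = 9871992.97
  Denominator = 64 * pi = 201.0619
  P = 9871992.97 / 201.0619 = 49099.26 W/m

49099.26


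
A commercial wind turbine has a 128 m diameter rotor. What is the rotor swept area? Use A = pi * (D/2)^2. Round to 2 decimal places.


Compute the rotor radius:
  r = D / 2 = 128 / 2 = 64.0 m
Calculate swept area:
  A = pi * r^2 = pi * 64.0^2
  A = 12867.96 m^2

12867.96


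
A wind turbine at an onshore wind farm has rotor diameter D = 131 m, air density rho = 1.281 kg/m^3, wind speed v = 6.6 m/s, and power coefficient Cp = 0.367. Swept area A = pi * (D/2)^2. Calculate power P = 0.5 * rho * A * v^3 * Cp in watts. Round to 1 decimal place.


Step 1 -- Compute swept area:
  A = pi * (D/2)^2 = pi * (131/2)^2 = 13478.22 m^2
Step 2 -- Apply wind power equation:
  P = 0.5 * rho * A * v^3 * Cp
  v^3 = 6.6^3 = 287.496
  P = 0.5 * 1.281 * 13478.22 * 287.496 * 0.367
  P = 910855.5 W

910855.5


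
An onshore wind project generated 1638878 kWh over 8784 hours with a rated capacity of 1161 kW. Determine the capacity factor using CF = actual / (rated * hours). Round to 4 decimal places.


Capacity factor = actual output / maximum possible output
Maximum possible = rated * hours = 1161 * 8784 = 10198224 kWh
CF = 1638878 / 10198224
CF = 0.1607

0.1607


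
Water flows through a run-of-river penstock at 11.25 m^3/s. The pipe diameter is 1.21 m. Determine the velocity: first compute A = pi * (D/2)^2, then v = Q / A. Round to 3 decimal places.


Compute pipe cross-sectional area:
  A = pi * (D/2)^2 = pi * (1.21/2)^2 = 1.1499 m^2
Calculate velocity:
  v = Q / A = 11.25 / 1.1499
  v = 9.783 m/s

9.783


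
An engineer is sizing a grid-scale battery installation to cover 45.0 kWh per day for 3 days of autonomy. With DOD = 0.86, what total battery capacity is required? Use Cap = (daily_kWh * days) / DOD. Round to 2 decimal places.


Total energy needed = daily * days = 45.0 * 3 = 135.0 kWh
Account for depth of discharge:
  Cap = total_energy / DOD = 135.0 / 0.86
  Cap = 156.98 kWh

156.98


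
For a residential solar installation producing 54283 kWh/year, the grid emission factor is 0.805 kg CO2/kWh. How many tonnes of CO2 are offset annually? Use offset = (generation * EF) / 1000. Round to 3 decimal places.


CO2 offset in kg = generation * emission_factor
CO2 offset = 54283 * 0.805 = 43697.82 kg
Convert to tonnes:
  CO2 offset = 43697.82 / 1000 = 43.698 tonnes

43.698


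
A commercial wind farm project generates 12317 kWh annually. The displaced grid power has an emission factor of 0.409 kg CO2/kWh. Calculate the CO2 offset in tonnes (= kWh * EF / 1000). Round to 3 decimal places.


CO2 offset in kg = generation * emission_factor
CO2 offset = 12317 * 0.409 = 5037.65 kg
Convert to tonnes:
  CO2 offset = 5037.65 / 1000 = 5.038 tonnes

5.038


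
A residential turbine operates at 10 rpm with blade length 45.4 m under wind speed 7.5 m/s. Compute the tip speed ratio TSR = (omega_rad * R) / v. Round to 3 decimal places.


Convert rotational speed to rad/s:
  omega = 10 * 2 * pi / 60 = 1.0472 rad/s
Compute tip speed:
  v_tip = omega * R = 1.0472 * 45.4 = 47.543 m/s
Tip speed ratio:
  TSR = v_tip / v_wind = 47.543 / 7.5 = 6.339

6.339


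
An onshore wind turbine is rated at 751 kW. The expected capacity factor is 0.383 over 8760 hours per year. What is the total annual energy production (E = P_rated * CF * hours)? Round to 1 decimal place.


Annual energy = rated_kW * capacity_factor * hours_per_year
Given: P_rated = 751 kW, CF = 0.383, hours = 8760
E = 751 * 0.383 * 8760
E = 2519665.1 kWh

2519665.1


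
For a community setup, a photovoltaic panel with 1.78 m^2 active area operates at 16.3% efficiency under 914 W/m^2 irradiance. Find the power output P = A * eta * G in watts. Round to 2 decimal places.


Use the solar power formula P = A * eta * G.
Given: A = 1.78 m^2, eta = 0.163, G = 914 W/m^2
P = 1.78 * 0.163 * 914
P = 265.19 W

265.19


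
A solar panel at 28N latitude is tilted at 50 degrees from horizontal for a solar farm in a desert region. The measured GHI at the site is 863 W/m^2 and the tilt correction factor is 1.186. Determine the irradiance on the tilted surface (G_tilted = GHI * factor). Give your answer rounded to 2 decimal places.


Identify the given values:
  GHI = 863 W/m^2, tilt correction factor = 1.186
Apply the formula G_tilted = GHI * factor:
  G_tilted = 863 * 1.186
  G_tilted = 1023.52 W/m^2

1023.52


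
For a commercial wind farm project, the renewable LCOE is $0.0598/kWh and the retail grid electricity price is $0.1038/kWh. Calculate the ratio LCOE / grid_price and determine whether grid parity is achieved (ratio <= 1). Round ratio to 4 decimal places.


Compare LCOE to grid price:
  LCOE = $0.0598/kWh, Grid price = $0.1038/kWh
  Ratio = LCOE / grid_price = 0.0598 / 0.1038 = 0.5761
  Grid parity achieved (ratio <= 1)? yes

0.5761


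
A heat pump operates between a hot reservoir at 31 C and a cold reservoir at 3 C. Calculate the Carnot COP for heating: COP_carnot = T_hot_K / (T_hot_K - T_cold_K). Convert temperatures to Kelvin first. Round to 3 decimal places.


Convert to Kelvin:
  T_hot = 31 + 273.15 = 304.15 K
  T_cold = 3 + 273.15 = 276.15 K
Apply Carnot COP formula:
  COP = T_hot_K / (T_hot_K - T_cold_K) = 304.15 / 28.0
  COP = 10.863

10.863


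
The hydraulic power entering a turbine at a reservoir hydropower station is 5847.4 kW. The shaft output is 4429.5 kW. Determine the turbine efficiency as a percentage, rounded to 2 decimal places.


Turbine efficiency = (output power / input power) * 100
eta = (4429.5 / 5847.4) * 100
eta = 75.75%

75.75


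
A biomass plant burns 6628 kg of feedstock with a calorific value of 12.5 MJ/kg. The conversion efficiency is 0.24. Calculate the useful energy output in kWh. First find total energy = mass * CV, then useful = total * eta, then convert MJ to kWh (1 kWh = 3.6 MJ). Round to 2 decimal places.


Total energy = mass * CV = 6628 * 12.5 = 82850.0 MJ
Useful energy = total * eta = 82850.0 * 0.24 = 19884.0 MJ
Convert to kWh: 19884.0 / 3.6
Useful energy = 5523.33 kWh

5523.33


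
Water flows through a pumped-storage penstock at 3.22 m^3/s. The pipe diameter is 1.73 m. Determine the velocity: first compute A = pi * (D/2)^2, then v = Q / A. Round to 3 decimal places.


Compute pipe cross-sectional area:
  A = pi * (D/2)^2 = pi * (1.73/2)^2 = 2.3506 m^2
Calculate velocity:
  v = Q / A = 3.22 / 2.3506
  v = 1.370 m/s

1.370


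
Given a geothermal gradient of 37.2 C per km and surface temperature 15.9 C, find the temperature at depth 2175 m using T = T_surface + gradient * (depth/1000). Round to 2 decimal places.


Convert depth to km: 2175 / 1000 = 2.175 km
Temperature increase = gradient * depth_km = 37.2 * 2.175 = 80.91 C
Temperature at depth = T_surface + delta_T = 15.9 + 80.91
T = 96.81 C

96.81


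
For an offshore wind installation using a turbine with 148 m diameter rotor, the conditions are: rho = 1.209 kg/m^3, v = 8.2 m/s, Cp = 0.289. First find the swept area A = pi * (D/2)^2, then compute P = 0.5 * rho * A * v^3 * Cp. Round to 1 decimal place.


Step 1 -- Compute swept area:
  A = pi * (D/2)^2 = pi * (148/2)^2 = 17203.36 m^2
Step 2 -- Apply wind power equation:
  P = 0.5 * rho * A * v^3 * Cp
  v^3 = 8.2^3 = 551.368
  P = 0.5 * 1.209 * 17203.36 * 551.368 * 0.289
  P = 1657101.1 W

1657101.1


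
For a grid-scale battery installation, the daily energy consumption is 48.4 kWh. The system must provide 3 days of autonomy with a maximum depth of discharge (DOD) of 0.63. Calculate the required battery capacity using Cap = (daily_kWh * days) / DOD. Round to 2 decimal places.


Total energy needed = daily * days = 48.4 * 3 = 145.2 kWh
Account for depth of discharge:
  Cap = total_energy / DOD = 145.2 / 0.63
  Cap = 230.48 kWh

230.48


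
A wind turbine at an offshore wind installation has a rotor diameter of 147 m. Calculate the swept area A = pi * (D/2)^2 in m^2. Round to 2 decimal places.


Compute the rotor radius:
  r = D / 2 = 147 / 2 = 73.5 m
Calculate swept area:
  A = pi * r^2 = pi * 73.5^2
  A = 16971.67 m^2

16971.67


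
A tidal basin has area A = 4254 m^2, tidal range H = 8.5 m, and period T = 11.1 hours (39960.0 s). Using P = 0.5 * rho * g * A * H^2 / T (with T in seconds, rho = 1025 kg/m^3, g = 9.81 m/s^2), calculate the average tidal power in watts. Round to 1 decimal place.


Convert period to seconds: T = 11.1 * 3600 = 39960.0 s
H^2 = 8.5^2 = 72.25
P = 0.5 * rho * g * A * H^2 / T
P = 0.5 * 1025 * 9.81 * 4254 * 72.25 / 39960.0
P = 38669.9 W

38669.9
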